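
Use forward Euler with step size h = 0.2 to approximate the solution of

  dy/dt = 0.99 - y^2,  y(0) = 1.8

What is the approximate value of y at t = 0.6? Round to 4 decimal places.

Euler: y_{n+1} = y_n + h·f(t_n, y_n).
t=0.000000, y=1.800000: f=-2.250000 → y ← 1.800000 + 0.2·(-2.250000) = 1.350000
t=0.200000, y=1.350000: f=-0.832500 → y ← 1.350000 + 0.2·(-0.832500) = 1.183500
t=0.400000, y=1.183500: f=-0.410672 → y ← 1.183500 + 0.2·(-0.410672) = 1.101366
y(0.6) ≈ 1.1014

1.1014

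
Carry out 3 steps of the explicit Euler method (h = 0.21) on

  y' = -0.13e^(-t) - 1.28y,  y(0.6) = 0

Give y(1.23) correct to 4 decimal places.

Euler: y_{n+1} = y_n + h·f(t_n, y_n).
t=0.600000, y=0.000000: f=-0.071346 → y ← 0.000000 + 0.21·(-0.071346) = -0.014983
t=0.810000, y=-0.014983: f=-0.038654 → y ← -0.014983 + 0.21·(-0.038654) = -0.023100
t=1.020000, y=-0.023100: f=-0.017310 → y ← -0.023100 + 0.21·(-0.017310) = -0.026735
y(1.23) ≈ -0.0267

-0.0267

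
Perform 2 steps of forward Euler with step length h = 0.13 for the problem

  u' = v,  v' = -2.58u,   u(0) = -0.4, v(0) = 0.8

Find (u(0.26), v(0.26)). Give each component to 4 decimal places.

-0.1746, 1.0334

Euler on (u,v): u_{n+1} = u_n + h·u', v_{n+1} = v_n + h·v'.
0.000000: (-0.400000, 0.800000); f=(0.800000, 1.032000) → (-0.296000, 0.934160)
0.130000: (-0.296000, 0.934160); f=(0.934160, 0.763680) → (-0.174559, 1.033438)
(u(0.26), v(0.26)) ≈ (-0.1746, 1.0334)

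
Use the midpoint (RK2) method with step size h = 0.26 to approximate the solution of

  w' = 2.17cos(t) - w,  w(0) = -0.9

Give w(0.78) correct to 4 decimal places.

Midpoint: k1 = f(t_n, w_n); k2 = f(t_n + h/2, w_n + (h/2)·k1); w_{n+1} = w_n + h·k2.
t=0.000000, w=-0.900000:
  k1 = f(0.000000, -0.900000) = 3.070000
  k2 = f(0.130000, -0.500900) = 2.652589
  w ← -0.900000 + 0.26·2.652589 = -0.210327
t=0.260000, w=-0.210327:
  k1 = f(0.260000, -0.210327) = 2.307393
  k2 = f(0.390000, 0.089634) = 1.917418
  w ← -0.210327 + 0.26·1.917418 = 0.288202
t=0.520000, w=0.288202:
  k1 = f(0.520000, 0.288202) = 1.594966
  k2 = f(0.650000, 0.495548) = 1.231954
  w ← 0.288202 + 0.26·1.231954 = 0.608510
w(0.78) ≈ 0.6085

0.6085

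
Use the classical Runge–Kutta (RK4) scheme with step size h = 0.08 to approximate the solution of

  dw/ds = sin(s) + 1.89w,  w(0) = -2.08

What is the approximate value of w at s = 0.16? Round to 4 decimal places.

-2.8003

RK4: k1 = f(s_n, w_n); k2 = f(s_n + h/2, w_n + (h/2)·k1); k3 = f(s_n + h/2, w_n + (h/2)·k2); k4 = f(s_n + h, w_n + h·k3); w_{n+1} = w_n + (h/6)·(k1 + 2k2 + 2k3 + k4).
s=0.000000, w=-2.080000:
  k1 = f(0.000000, -2.080000) = -3.931200
  k2 = f(0.040000, -2.237248) = -4.188409
  k3 = f(0.040000, -2.247536) = -4.207854
  k4 = f(0.080000, -2.416628) = -4.487513
  w ← -2.080000 + (0.08/6)·(k1 + 2k2 + 2k3 + k4) = -2.416150
s=0.080000, w=-2.416150:
  k1 = f(0.080000, -2.416150) = -4.486609
  k2 = f(0.120000, -2.595614) = -4.785999
  k3 = f(0.120000, -2.607590) = -4.808633
  k4 = f(0.160000, -2.800840) = -5.134270
  w ← -2.416150 + (0.08/6)·(k1 + 2k2 + 2k3 + k4) = -2.800285
w(0.16) ≈ -2.8003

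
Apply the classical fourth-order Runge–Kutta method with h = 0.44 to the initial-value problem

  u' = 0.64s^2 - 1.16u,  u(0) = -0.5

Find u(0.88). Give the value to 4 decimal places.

-0.0654

RK4: k1 = f(s_n, u_n); k2 = f(s_n + h/2, u_n + (h/2)·k1); k3 = f(s_n + h/2, u_n + (h/2)·k2); k4 = f(s_n + h, u_n + h·k3); u_{n+1} = u_n + (h/6)·(k1 + 2k2 + 2k3 + k4).
s=0.000000, u=-0.500000:
  k1 = f(0.000000, -0.500000) = 0.580000
  k2 = f(0.220000, -0.372400) = 0.462960
  k3 = f(0.220000, -0.398149) = 0.492829
  k4 = f(0.440000, -0.283155) = 0.452364
  u ← -0.500000 + (0.44/6)·(k1 + 2k2 + 2k3 + k4) = -0.284111
s=0.440000, u=-0.284111:
  k1 = f(0.440000, -0.284111) = 0.453473
  k2 = f(0.660000, -0.184347) = 0.492626
  k3 = f(0.660000, -0.175733) = 0.482634
  k4 = f(0.880000, -0.071752) = 0.578848
  u ← -0.284111 + (0.44/6)·(k1 + 2k2 + 2k3 + k4) = -0.065369
u(0.88) ≈ -0.0654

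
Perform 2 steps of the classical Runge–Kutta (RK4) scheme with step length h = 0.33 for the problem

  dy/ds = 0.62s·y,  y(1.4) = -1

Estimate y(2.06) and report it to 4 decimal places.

RK4: k1 = f(s_n, y_n); k2 = f(s_n + h/2, y_n + (h/2)·k1); k3 = f(s_n + h/2, y_n + (h/2)·k2); k4 = f(s_n + h, y_n + h·k3); y_{n+1} = y_n + (h/6)·(k1 + 2k2 + 2k3 + k4).
s=1.400000, y=-1.000000:
  k1 = f(1.400000, -1.000000) = -0.868000
  k2 = f(1.565000, -1.143220) = -1.109266
  k3 = f(1.565000, -1.183029) = -1.147893
  k4 = f(1.730000, -1.378805) = -1.478906
  y ← -1.000000 + (0.33/6)·(k1 + 2k2 + 2k3 + k4) = -1.377367
s=1.730000, y=-1.377367:
  k1 = f(1.730000, -1.377367) = -1.477364
  k2 = f(1.895000, -1.621132) = -1.904669
  k3 = f(1.895000, -1.691638) = -1.987505
  k4 = f(2.060000, -2.033244) = -2.596859
  y ← -1.377367 + (0.33/6)·(k1 + 2k2 + 2k3 + k4) = -2.029589
y(2.06) ≈ -2.0296

-2.0296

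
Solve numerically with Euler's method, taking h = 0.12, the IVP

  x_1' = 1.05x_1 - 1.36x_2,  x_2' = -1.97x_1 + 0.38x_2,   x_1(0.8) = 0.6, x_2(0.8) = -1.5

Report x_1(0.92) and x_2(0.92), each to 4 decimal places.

0.9204, -1.7102

Euler on (x_1,x_2): x_1_{n+1} = x_1_n + h·x_1', x_2_{n+1} = x_2_n + h·x_2'.
0.800000: (0.600000, -1.500000); f=(2.670000, -1.752000) → (0.920400, -1.710240)
(x_1(0.92), x_2(0.92)) ≈ (0.9204, -1.7102)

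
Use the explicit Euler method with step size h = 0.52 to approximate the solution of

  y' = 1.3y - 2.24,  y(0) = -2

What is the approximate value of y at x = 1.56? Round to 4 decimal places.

-15.8046

Euler: y_{n+1} = y_n + h·f(x_n, y_n).
x=0.000000, y=-2.000000: f=-4.840000 → y ← -2.000000 + 0.52·(-4.840000) = -4.516800
x=0.520000, y=-4.516800: f=-8.111840 → y ← -4.516800 + 0.52·(-8.111840) = -8.734957
x=1.040000, y=-8.734957: f=-13.595444 → y ← -8.734957 + 0.52·(-13.595444) = -15.804588
y(1.56) ≈ -15.8046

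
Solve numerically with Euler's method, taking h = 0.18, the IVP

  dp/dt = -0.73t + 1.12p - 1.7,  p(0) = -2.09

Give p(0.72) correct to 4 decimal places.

Euler: p_{n+1} = p_n + h·f(t_n, p_n).
t=0.000000, p=-2.090000: f=-4.040800 → p ← -2.090000 + 0.18·(-4.040800) = -2.817344
t=0.180000, p=-2.817344: f=-4.986825 → p ← -2.817344 + 0.18·(-4.986825) = -3.714973
t=0.360000, p=-3.714973: f=-6.123569 → p ← -3.714973 + 0.18·(-6.123569) = -4.817215
t=0.540000, p=-4.817215: f=-7.489481 → p ← -4.817215 + 0.18·(-7.489481) = -6.165322
p(0.72) ≈ -6.1653

-6.1653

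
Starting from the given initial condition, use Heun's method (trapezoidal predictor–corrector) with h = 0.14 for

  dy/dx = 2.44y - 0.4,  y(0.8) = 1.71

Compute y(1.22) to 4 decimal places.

4.4058

Heun: k1 = f(x_n, y_n); k2 = f(x_n + h, y_n + h·k1); y_{n+1} = y_n + (h/2)·(k1 + k2).
x=0.800000, y=1.710000:
  k1 = f(0.800000, 1.710000) = 3.772400
  k2 = f(0.940000, 2.238136) = 5.061052
  y ← 1.710000 + (0.14/2)·(3.772400 + 5.061052) = 2.328342
x=0.940000, y=2.328342:
  k1 = f(0.940000, 2.328342) = 5.281154
  k2 = f(1.080000, 3.067703) = 7.085196
  y ← 2.328342 + (0.14/2)·(5.281154 + 7.085196) = 3.193986
x=1.080000, y=3.193986:
  k1 = f(1.080000, 3.193986) = 7.393326
  k2 = f(1.220000, 4.229052) = 9.918886
  y ← 3.193986 + (0.14/2)·(7.393326 + 9.918886) = 4.405841
y(1.22) ≈ 4.4058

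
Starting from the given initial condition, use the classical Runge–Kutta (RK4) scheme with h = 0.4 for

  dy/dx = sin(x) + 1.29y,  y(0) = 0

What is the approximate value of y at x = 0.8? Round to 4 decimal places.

0.4440

RK4: k1 = f(x_n, y_n); k2 = f(x_n + h/2, y_n + (h/2)·k1); k3 = f(x_n + h/2, y_n + (h/2)·k2); k4 = f(x_n + h, y_n + h·k3); y_{n+1} = y_n + (h/6)·(k1 + 2k2 + 2k3 + k4).
x=0.000000, y=0.000000:
  k1 = f(0.000000, 0.000000) = 0.000000
  k2 = f(0.200000, 0.000000) = 0.198669
  k3 = f(0.200000, 0.039734) = 0.249926
  k4 = f(0.400000, 0.099970) = 0.518380
  y ← 0.000000 + (0.4/6)·(k1 + 2k2 + 2k3 + k4) = 0.094371
x=0.400000, y=0.094371:
  k1 = f(0.400000, 0.094371) = 0.511157
  k2 = f(0.600000, 0.196603) = 0.818260
  k3 = f(0.600000, 0.258023) = 0.897493
  k4 = f(0.800000, 0.453368) = 1.302201
  y ← 0.094371 + (0.4/6)·(k1 + 2k2 + 2k3 + k4) = 0.444029
y(0.8) ≈ 0.4440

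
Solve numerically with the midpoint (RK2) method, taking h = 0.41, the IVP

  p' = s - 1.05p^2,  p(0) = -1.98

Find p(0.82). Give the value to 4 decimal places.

-60.6050

Midpoint: k1 = f(s_n, p_n); k2 = f(s_n + h/2, p_n + (h/2)·k1); p_{n+1} = p_n + h·k2.
s=0.000000, p=-1.980000:
  k1 = f(0.000000, -1.980000) = -4.116420
  k2 = f(0.205000, -2.823866) = -8.167931
  p ← -1.980000 + 0.41·(-8.167931) = -5.328852
s=0.410000, p=-5.328852:
  k1 = f(0.410000, -5.328852) = -29.406492
  k2 = f(0.615000, -11.357183) = -134.819875
  p ← -5.328852 + 0.41·(-134.819875) = -60.605000
p(0.82) ≈ -60.6050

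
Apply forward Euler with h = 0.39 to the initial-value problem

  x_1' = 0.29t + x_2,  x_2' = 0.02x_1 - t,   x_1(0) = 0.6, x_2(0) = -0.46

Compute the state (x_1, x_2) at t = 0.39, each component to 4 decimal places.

Euler on (x_1,x_2): x_1_{n+1} = x_1_n + h·x_1', x_2_{n+1} = x_2_n + h·x_2'.
0.000000: (0.600000, -0.460000); f=(-0.460000, 0.012000) → (0.420600, -0.455320)
(x_1(0.39), x_2(0.39)) ≈ (0.4206, -0.4553)

0.4206, -0.4553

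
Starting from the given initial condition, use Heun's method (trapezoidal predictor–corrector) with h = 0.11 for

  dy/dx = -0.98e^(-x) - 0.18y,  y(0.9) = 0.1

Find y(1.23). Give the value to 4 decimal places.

-0.0144

Heun: k1 = f(x_n, y_n); k2 = f(x_n + h, y_n + h·k1); y_{n+1} = y_n + (h/2)·(k1 + k2).
x=0.900000, y=0.100000:
  k1 = f(0.900000, 0.100000) = -0.416438
  k2 = f(1.010000, 0.054192) = -0.366689
  y ← 0.100000 + (0.11/2)·(-0.416438 + (-0.366689)) = 0.056928
x=1.010000, y=0.056928:
  k1 = f(1.010000, 0.056928) = -0.367182
  k2 = f(1.120000, 0.016538) = -0.322731
  y ← 0.056928 + (0.11/2)·(-0.367182 + (-0.322731)) = 0.018983
x=1.120000, y=0.018983:
  k1 = f(1.120000, 0.018983) = -0.323171
  k2 = f(1.230000, -0.016566) = -0.283465
  y ← 0.018983 + (0.11/2)·(-0.323171 + (-0.283465)) = -0.014382
y(1.23) ≈ -0.0144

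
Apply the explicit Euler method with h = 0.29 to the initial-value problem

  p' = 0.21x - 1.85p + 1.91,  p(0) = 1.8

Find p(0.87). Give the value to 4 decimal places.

1.1524

Euler: p_{n+1} = p_n + h·f(x_n, p_n).
x=0.000000, p=1.800000: f=-1.420000 → p ← 1.800000 + 0.29·(-1.420000) = 1.388200
x=0.290000, p=1.388200: f=-0.597270 → p ← 1.388200 + 0.29·(-0.597270) = 1.214992
x=0.580000, p=1.214992: f=-0.215935 → p ← 1.214992 + 0.29·(-0.215935) = 1.152371
p(0.87) ≈ 1.1524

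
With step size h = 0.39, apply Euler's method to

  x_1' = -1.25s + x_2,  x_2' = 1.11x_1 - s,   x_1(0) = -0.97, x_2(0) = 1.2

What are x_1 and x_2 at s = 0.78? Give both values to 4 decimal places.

Euler on (x_1,x_2): x_1_{n+1} = x_1_n + h·x_1', x_2_{n+1} = x_2_n + h·x_2'.
0.000000: (-0.970000, 1.200000); f=(1.200000, -1.076700) → (-0.502000, 0.780087)
0.390000: (-0.502000, 0.780087); f=(0.292587, -0.947220) → (-0.387891, 0.410671)
(x_1(0.78), x_2(0.78)) ≈ (-0.3879, 0.4107)

-0.3879, 0.4107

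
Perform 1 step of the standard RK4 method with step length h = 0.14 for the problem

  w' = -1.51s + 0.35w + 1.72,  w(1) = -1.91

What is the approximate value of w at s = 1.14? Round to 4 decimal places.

RK4: k1 = f(s_n, w_n); k2 = f(s_n + h/2, w_n + (h/2)·k1); k3 = f(s_n + h/2, w_n + (h/2)·k2); k4 = f(s_n + h, w_n + h·k3); w_{n+1} = w_n + (h/6)·(k1 + 2k2 + 2k3 + k4).
s=1.000000, w=-1.910000:
  k1 = f(1.000000, -1.910000) = -0.458500
  k2 = f(1.070000, -1.942095) = -0.575433
  k3 = f(1.070000, -1.950280) = -0.578298
  k4 = f(1.140000, -1.990962) = -0.698237
  w ← -1.910000 + (0.14/6)·(k1 + 2k2 + 2k3 + k4) = -1.990831
w(1.14) ≈ -1.9908

-1.9908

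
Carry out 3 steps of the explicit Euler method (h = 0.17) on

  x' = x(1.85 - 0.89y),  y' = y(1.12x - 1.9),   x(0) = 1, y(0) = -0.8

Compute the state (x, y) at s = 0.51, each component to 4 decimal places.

2.8819, -0.7023

Euler on (x,y): x_{n+1} = x_n + h·x', y_{n+1} = y_n + h·y'.
0.000000: (1.000000, -0.800000); f=(2.562000, 0.624000) → (1.435540, -0.693920)
0.170000: (1.435540, -0.693920); f=(3.542322, 0.202760) → (2.037735, -0.659451)
0.340000: (2.037735, -0.659451); f=(4.965779, -0.252084) → (2.881917, -0.702305)
(x(0.51), y(0.51)) ≈ (2.8819, -0.7023)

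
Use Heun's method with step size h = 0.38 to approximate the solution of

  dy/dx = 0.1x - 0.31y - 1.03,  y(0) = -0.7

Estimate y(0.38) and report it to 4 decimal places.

Heun: k1 = f(x_n, y_n); k2 = f(x_n + h, y_n + h·k1); y_{n+1} = y_n + (h/2)·(k1 + k2).
x=0.000000, y=-0.700000:
  k1 = f(0.000000, -0.700000) = -0.813000
  k2 = f(0.380000, -1.008940) = -0.679229
  y ← -0.700000 + (0.38/2)·(-0.813000 + (-0.679229)) = -0.983523
y(0.38) ≈ -0.9835

-0.9835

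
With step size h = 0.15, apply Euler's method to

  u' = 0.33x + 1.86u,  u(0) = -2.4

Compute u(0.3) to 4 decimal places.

-3.9186

Euler: u_{n+1} = u_n + h·f(x_n, u_n).
x=0.000000, u=-2.400000: f=-4.464000 → u ← -2.400000 + 0.15·(-4.464000) = -3.069600
x=0.150000, u=-3.069600: f=-5.659956 → u ← -3.069600 + 0.15·(-5.659956) = -3.918593
u(0.3) ≈ -3.9186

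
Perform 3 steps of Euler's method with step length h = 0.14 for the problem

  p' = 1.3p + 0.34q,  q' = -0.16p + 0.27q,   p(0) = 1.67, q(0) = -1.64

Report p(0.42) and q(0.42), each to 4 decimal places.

Euler on (p,q): p_{n+1} = p_n + h·p', q_{n+1} = q_n + h·q'.
0.000000: (1.670000, -1.640000); f=(1.613400, -0.710000) → (1.895876, -1.739400)
0.140000: (1.895876, -1.739400); f=(1.873243, -0.772978) → (2.158130, -1.847617)
0.280000: (2.158130, -1.847617); f=(2.177379, -0.844157) → (2.462963, -1.965799)
(p(0.42), q(0.42)) ≈ (2.4630, -1.9658)

2.4630, -1.9658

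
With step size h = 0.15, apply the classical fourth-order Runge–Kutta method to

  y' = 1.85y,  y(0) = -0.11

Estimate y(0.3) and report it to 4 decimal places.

-0.1916

RK4: k1 = f(x_n, y_n); k2 = f(x_n + h/2, y_n + (h/2)·k1); k3 = f(x_n + h/2, y_n + (h/2)·k2); k4 = f(x_n + h, y_n + h·k3); y_{n+1} = y_n + (h/6)·(k1 + 2k2 + 2k3 + k4).
x=0.000000, y=-0.110000:
  k1 = f(0.000000, -0.110000) = -0.203500
  k2 = f(0.075000, -0.125262) = -0.231736
  k3 = f(0.075000, -0.127380) = -0.235653
  k4 = f(0.150000, -0.145348) = -0.268894
  y ← -0.110000 + (0.15/6)·(k1 + 2k2 + 2k3 + k4) = -0.145179
x=0.150000, y=-0.145179:
  k1 = f(0.150000, -0.145179) = -0.268582
  k2 = f(0.225000, -0.165323) = -0.305847
  k3 = f(0.225000, -0.168118) = -0.311018
  k4 = f(0.300000, -0.191832) = -0.354889
  y ← -0.145179 + (0.15/6)·(k1 + 2k2 + 2k3 + k4) = -0.191609
y(0.3) ≈ -0.1916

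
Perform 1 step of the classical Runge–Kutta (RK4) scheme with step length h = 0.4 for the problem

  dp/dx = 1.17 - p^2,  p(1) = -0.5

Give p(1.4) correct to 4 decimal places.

-0.0732

RK4: k1 = f(x_n, p_n); k2 = f(x_n + h/2, p_n + (h/2)·k1); k3 = f(x_n + h/2, p_n + (h/2)·k2); k4 = f(x_n + h, p_n + h·k3); p_{n+1} = p_n + (h/6)·(k1 + 2k2 + 2k3 + k4).
x=1.000000, p=-0.500000:
  k1 = f(1.000000, -0.500000) = 0.920000
  k2 = f(1.200000, -0.316000) = 1.070144
  k3 = f(1.200000, -0.285971) = 1.088220
  k4 = f(1.400000, -0.064712) = 1.165812
  p ← -0.500000 + (0.4/6)·(k1 + 2k2 + 2k3 + k4) = -0.073164
p(1.4) ≈ -0.0732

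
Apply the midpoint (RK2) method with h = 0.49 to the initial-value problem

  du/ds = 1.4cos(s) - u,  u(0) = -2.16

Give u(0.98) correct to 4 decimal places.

Midpoint: k1 = f(s_n, u_n); k2 = f(s_n + h/2, u_n + (h/2)·k1); u_{n+1} = u_n + h·k2.
s=0.000000, u=-2.160000:
  k1 = f(0.000000, -2.160000) = 3.560000
  k2 = f(0.245000, -1.287800) = 2.645992
  u ← -2.160000 + 0.49·2.645992 = -0.863464
s=0.490000, u=-0.863464:
  k1 = f(0.490000, -0.863464) = 2.098730
  k2 = f(0.735000, -0.349275) = 1.387838
  u ← -0.863464 + 0.49·1.387838 = -0.183423
u(0.98) ≈ -0.1834

-0.1834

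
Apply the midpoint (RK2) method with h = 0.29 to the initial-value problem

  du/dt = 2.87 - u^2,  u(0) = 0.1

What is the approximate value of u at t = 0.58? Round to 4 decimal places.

Midpoint: k1 = f(t_n, u_n); k2 = f(t_n + h/2, u_n + (h/2)·k1); u_{n+1} = u_n + h·k2.
t=0.000000, u=0.100000:
  k1 = f(0.000000, 0.100000) = 2.860000
  k2 = f(0.145000, 0.514700) = 2.605084
  u ← 0.100000 + 0.29·2.605084 = 0.855474
t=0.290000, u=0.855474:
  k1 = f(0.290000, 0.855474) = 2.138164
  k2 = f(0.435000, 1.165508) = 1.511591
  u ← 0.855474 + 0.29·1.511591 = 1.293836
u(0.58) ≈ 1.2938

1.2938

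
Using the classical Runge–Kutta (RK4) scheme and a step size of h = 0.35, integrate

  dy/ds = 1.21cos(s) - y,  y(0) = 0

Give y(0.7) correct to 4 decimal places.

0.5519

RK4: k1 = f(s_n, y_n); k2 = f(s_n + h/2, y_n + (h/2)·k1); k3 = f(s_n + h/2, y_n + (h/2)·k2); k4 = f(s_n + h, y_n + h·k3); y_{n+1} = y_n + (h/6)·(k1 + 2k2 + 2k3 + k4).
s=0.000000, y=0.000000:
  k1 = f(0.000000, 0.000000) = 1.210000
  k2 = f(0.175000, 0.211750) = 0.979769
  k3 = f(0.175000, 0.171460) = 1.020060
  k4 = f(0.350000, 0.357021) = 0.779620
  y ← 0.000000 + (0.35/6)·(k1 + 2k2 + 2k3 + k4) = 0.349375
s=0.350000, y=0.349375:
  k1 = f(0.350000, 0.349375) = 0.787266
  k2 = f(0.525000, 0.487146) = 0.559896
  k3 = f(0.525000, 0.447356) = 0.599686
  k4 = f(0.700000, 0.559265) = 0.366195
  y ← 0.349375 + (0.35/6)·(k1 + 2k2 + 2k3 + k4) = 0.551944
y(0.7) ≈ 0.5519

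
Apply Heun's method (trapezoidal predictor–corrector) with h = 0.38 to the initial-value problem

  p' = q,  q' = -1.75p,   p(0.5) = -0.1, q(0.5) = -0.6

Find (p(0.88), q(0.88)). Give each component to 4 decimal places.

Heun on (p,q): k1 = f(s_n, state_n); k2 = f(s_n + h, state_n + h·k1); state_{n+1} = state_n + (h/2)·(k1 + k2).
0.500000: (-0.100000, -0.600000)
  k1 = (-0.600000, 0.175000)
  predictor → (-0.328000, -0.533500)
  k2 = (-0.533500, 0.574000)
  → (-0.315365, -0.457690)
(p(0.88), q(0.88)) ≈ (-0.3154, -0.4577)

-0.3154, -0.4577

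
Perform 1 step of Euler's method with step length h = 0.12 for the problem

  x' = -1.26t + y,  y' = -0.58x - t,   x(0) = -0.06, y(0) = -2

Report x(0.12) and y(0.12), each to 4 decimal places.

-0.3000, -1.9958

Euler on (x,y): x_{n+1} = x_n + h·x', y_{n+1} = y_n + h·y'.
0.000000: (-0.060000, -2.000000); f=(-2.000000, 0.034800) → (-0.300000, -1.995824)
(x(0.12), y(0.12)) ≈ (-0.3000, -1.9958)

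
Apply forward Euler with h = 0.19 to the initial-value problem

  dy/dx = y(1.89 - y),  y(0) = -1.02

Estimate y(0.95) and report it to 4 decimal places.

Euler: y_{n+1} = y_n + h·f(x_n, y_n).
x=0.000000, y=-1.020000: f=-2.968200 → y ← -1.020000 + 0.19·(-2.968200) = -1.583958
x=0.190000, y=-1.583958: f=-5.502604 → y ← -1.583958 + 0.19·(-5.502604) = -2.629453
x=0.380000, y=-2.629453: f=-11.883687 → y ← -2.629453 + 0.19·(-11.883687) = -4.887353
x=0.570000, y=-4.887353: f=-33.123319 → y ← -4.887353 + 0.19·(-33.123319) = -11.180784
x=0.760000, y=-11.180784: f=-146.141607 → y ← -11.180784 + 0.19·(-146.141607) = -38.947689
y(0.95) ≈ -38.9477

-38.9477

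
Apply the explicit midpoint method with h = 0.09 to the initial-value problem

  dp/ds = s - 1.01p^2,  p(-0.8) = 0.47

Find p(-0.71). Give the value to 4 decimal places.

0.3857

Midpoint: k1 = f(s_n, p_n); k2 = f(s_n + h/2, p_n + (h/2)·k1); p_{n+1} = p_n + h·k2.
s=-0.800000, p=0.470000:
  k1 = f(-0.800000, 0.470000) = -1.023109
  k2 = f(-0.755000, 0.423960) = -0.936540
  p ← 0.470000 + 0.09·(-0.936540) = 0.385711
p(-0.71) ≈ 0.3857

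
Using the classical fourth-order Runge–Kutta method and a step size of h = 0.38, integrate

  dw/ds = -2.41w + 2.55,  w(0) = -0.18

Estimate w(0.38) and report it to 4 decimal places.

0.5569

RK4: k1 = f(s_n, w_n); k2 = f(s_n + h/2, w_n + (h/2)·k1); k3 = f(s_n + h/2, w_n + (h/2)·k2); k4 = f(s_n + h, w_n + h·k3); w_{n+1} = w_n + (h/6)·(k1 + 2k2 + 2k3 + k4).
s=0.000000, w=-0.180000:
  k1 = f(0.000000, -0.180000) = 2.983800
  k2 = f(0.190000, 0.386922) = 1.617518
  k3 = f(0.190000, 0.127328) = 2.243139
  k4 = f(0.380000, 0.672393) = 0.929534
  w ← -0.180000 + (0.38/6)·(k1 + 2k2 + 2k3 + k4) = 0.556861
w(0.38) ≈ 0.5569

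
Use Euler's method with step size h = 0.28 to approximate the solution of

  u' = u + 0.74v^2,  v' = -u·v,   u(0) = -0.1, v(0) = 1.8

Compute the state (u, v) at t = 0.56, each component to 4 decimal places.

Euler on (u,v): u_{n+1} = u_n + h·u', v_{n+1} = v_n + h·v'.
0.000000: (-0.100000, 1.800000); f=(2.297600, 0.180000) → (0.543328, 1.850400)
0.280000: (0.543328, 1.850400); f=(3.077073, -1.005374) → (1.404909, 1.568895)
(u(0.56), v(0.56)) ≈ (1.4049, 1.5689)

1.4049, 1.5689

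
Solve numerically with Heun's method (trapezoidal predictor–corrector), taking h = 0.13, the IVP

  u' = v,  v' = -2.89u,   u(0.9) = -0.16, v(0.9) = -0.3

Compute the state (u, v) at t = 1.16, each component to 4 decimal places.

-0.2206, -0.1536

Heun on (u,v): k1 = f(t_n, state_n); k2 = f(t_n + h, state_n + h·k1); state_{n+1} = state_n + (h/2)·(k1 + k2).
0.900000: (-0.160000, -0.300000)
  k1 = (-0.300000, 0.462400)
  predictor → (-0.199000, -0.239888)
  k2 = (-0.239888, 0.575110)
  → (-0.195093, -0.232562)
1.030000: (-0.195093, -0.232562)
  k1 = (-0.232562, 0.563818)
  predictor → (-0.225326, -0.159266)
  k2 = (-0.159266, 0.651191)
  → (-0.220561, -0.153586)
(u(1.16), v(1.16)) ≈ (-0.2206, -0.1536)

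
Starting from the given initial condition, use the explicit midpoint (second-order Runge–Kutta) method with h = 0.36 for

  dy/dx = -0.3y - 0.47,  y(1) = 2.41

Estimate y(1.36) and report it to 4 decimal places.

Midpoint: k1 = f(x_n, y_n); k2 = f(x_n + h/2, y_n + (h/2)·k1); y_{n+1} = y_n + h·k2.
x=1.000000, y=2.410000:
  k1 = f(1.000000, 2.410000) = -1.193000
  k2 = f(1.180000, 2.195260) = -1.128578
  y ← 2.410000 + 0.36·(-1.128578) = 2.003712
y(1.36) ≈ 2.0037

2.0037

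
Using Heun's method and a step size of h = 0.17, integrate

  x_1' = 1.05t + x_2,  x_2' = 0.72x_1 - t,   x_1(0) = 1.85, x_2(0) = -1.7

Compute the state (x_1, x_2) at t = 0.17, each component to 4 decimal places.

Heun on (x_1,x_2): k1 = f(t_n, state_n); k2 = f(t_n + h, state_n + h·k1); state_{n+1} = state_n + (h/2)·(k1 + k2).
0.000000: (1.850000, -1.700000)
  k1 = (-1.700000, 1.332000)
  predictor → (1.561000, -1.473560)
  k2 = (-1.295060, 0.953920)
  → (1.595420, -1.505697)
(x_1(0.17), x_2(0.17)) ≈ (1.5954, -1.5057)

1.5954, -1.5057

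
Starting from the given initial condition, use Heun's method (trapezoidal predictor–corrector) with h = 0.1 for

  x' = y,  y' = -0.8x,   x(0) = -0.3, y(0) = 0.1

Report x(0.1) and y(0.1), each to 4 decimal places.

-0.2888, 0.1236

Heun on (x,y): k1 = f(t_n, state_n); k2 = f(t_n + h, state_n + h·k1); state_{n+1} = state_n + (h/2)·(k1 + k2).
0.000000: (-0.300000, 0.100000)
  k1 = (0.100000, 0.240000)
  predictor → (-0.290000, 0.124000)
  k2 = (0.124000, 0.232000)
  → (-0.288800, 0.123600)
(x(0.1), y(0.1)) ≈ (-0.2888, 0.1236)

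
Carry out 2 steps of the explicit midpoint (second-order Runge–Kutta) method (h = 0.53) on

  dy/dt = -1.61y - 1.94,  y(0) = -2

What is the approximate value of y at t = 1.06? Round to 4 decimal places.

-1.4124

Midpoint: k1 = f(t_n, y_n); k2 = f(t_n + h/2, y_n + (h/2)·k1); y_{n+1} = y_n + h·k2.
t=0.000000, y=-2.000000:
  k1 = f(0.000000, -2.000000) = 1.280000
  k2 = f(0.265000, -1.660800) = 0.733888
  y ← -2.000000 + 0.53·0.733888 = -1.611039
t=0.530000, y=-1.611039:
  k1 = f(0.530000, -1.611039) = 0.653773
  k2 = f(0.795000, -1.437789) = 0.374841
  y ← -1.611039 + 0.53·0.374841 = -1.412374
y(1.06) ≈ -1.4124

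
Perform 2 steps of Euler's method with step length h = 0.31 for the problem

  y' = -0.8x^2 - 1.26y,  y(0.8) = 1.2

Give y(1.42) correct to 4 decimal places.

Euler: y_{n+1} = y_n + h·f(x_n, y_n).
x=0.800000, y=1.200000: f=-2.024000 → y ← 1.200000 + 0.31·(-2.024000) = 0.572560
x=1.110000, y=0.572560: f=-1.707106 → y ← 0.572560 + 0.31·(-1.707106) = 0.043357
y(1.42) ≈ 0.0434

0.0434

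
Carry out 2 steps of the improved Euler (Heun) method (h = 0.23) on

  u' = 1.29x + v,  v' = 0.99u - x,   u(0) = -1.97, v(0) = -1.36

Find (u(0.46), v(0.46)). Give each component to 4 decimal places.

Heun on (u,v): k1 = f(x_n, state_n); k2 = f(x_n + h, state_n + h·k1); state_{n+1} = state_n + (h/2)·(k1 + k2).
0.000000: (-1.970000, -1.360000)
  k1 = (-1.360000, -1.950300)
  predictor → (-2.282800, -1.808569)
  k2 = (-1.511869, -2.489972)
  → (-2.300265, -1.870631)
0.230000: (-2.300265, -1.870631)
  k1 = (-1.573931, -2.507262)
  predictor → (-2.662269, -2.447302)
  k2 = (-1.853902, -3.095646)
  → (-2.694466, -2.514966)
(u(0.46), v(0.46)) ≈ (-2.6945, -2.5150)

-2.6945, -2.5150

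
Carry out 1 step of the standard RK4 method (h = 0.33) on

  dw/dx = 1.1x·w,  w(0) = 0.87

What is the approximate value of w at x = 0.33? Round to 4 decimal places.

RK4: k1 = f(x_n, w_n); k2 = f(x_n + h/2, w_n + (h/2)·k1); k3 = f(x_n + h/2, w_n + (h/2)·k2); k4 = f(x_n + h, w_n + h·k3); w_{n+1} = w_n + (h/6)·(k1 + 2k2 + 2k3 + k4).
x=0.000000, w=0.870000:
  k1 = f(0.000000, 0.870000) = 0.000000
  k2 = f(0.165000, 0.870000) = 0.157905
  k3 = f(0.165000, 0.896054) = 0.162634
  k4 = f(0.330000, 0.923669) = 0.335292
  w ← 0.870000 + (0.33/6)·(k1 + 2k2 + 2k3 + k4) = 0.923700
w(0.33) ≈ 0.9237

0.9237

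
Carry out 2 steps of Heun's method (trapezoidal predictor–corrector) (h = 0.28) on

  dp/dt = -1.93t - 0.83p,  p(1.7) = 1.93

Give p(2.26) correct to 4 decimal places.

Heun: k1 = f(t_n, p_n); k2 = f(t_n + h, p_n + h·k1); p_{n+1} = p_n + (h/2)·(k1 + k2).
t=1.700000, p=1.930000:
  k1 = f(1.700000, 1.930000) = -4.882900
  k2 = f(1.980000, 0.562788) = -4.288514
  p ← 1.930000 + (0.28/2)·(-4.882900 + (-4.288514)) = 0.646002
t=1.980000, p=0.646002:
  k1 = f(1.980000, 0.646002) = -4.357582
  k2 = f(2.260000, -0.574121) = -3.885280
  p ← 0.646002 + (0.28/2)·(-4.357582 + (-3.885280)) = -0.507999
p(2.26) ≈ -0.5080

-0.5080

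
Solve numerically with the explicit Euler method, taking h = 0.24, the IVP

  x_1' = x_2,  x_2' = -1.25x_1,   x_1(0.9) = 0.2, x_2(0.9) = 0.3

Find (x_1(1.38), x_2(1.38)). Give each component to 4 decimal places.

0.3296, 0.1584

Euler on (x_1,x_2): x_1_{n+1} = x_1_n + h·x_1', x_2_{n+1} = x_2_n + h·x_2'.
0.900000: (0.200000, 0.300000); f=(0.300000, -0.250000) → (0.272000, 0.240000)
1.140000: (0.272000, 0.240000); f=(0.240000, -0.340000) → (0.329600, 0.158400)
(x_1(1.38), x_2(1.38)) ≈ (0.3296, 0.1584)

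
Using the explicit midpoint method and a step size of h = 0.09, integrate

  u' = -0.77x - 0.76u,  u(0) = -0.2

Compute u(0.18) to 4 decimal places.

-0.1865

Midpoint: k1 = f(x_n, u_n); k2 = f(x_n + h/2, u_n + (h/2)·k1); u_{n+1} = u_n + h·k2.
x=0.000000, u=-0.200000:
  k1 = f(0.000000, -0.200000) = 0.152000
  k2 = f(0.045000, -0.193160) = 0.112152
  u ← -0.200000 + 0.09·0.112152 = -0.189906
x=0.090000, u=-0.189906:
  k1 = f(0.090000, -0.189906) = 0.075029
  k2 = f(0.135000, -0.186530) = 0.037813
  u ← -0.189906 + 0.09·0.037813 = -0.186503
u(0.18) ≈ -0.1865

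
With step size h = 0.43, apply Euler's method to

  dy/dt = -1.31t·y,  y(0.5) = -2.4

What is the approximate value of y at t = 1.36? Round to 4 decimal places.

-0.8209

Euler: y_{n+1} = y_n + h·f(t_n, y_n).
t=0.500000, y=-2.400000: f=1.572000 → y ← -2.400000 + 0.43·1.572000 = -1.724040
t=0.930000, y=-1.724040: f=2.100398 → y ← -1.724040 + 0.43·2.100398 = -0.820869
y(1.36) ≈ -0.8209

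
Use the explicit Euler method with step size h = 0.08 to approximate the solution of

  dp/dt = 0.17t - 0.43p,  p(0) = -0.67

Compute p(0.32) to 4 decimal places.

Euler: p_{n+1} = p_n + h·f(t_n, p_n).
t=0.000000, p=-0.670000: f=0.288100 → p ← -0.670000 + 0.08·0.288100 = -0.646952
t=0.080000, p=-0.646952: f=0.291789 → p ← -0.646952 + 0.08·0.291789 = -0.623609
t=0.160000, p=-0.623609: f=0.295352 → p ← -0.623609 + 0.08·0.295352 = -0.599981
t=0.240000, p=-0.599981: f=0.298792 → p ← -0.599981 + 0.08·0.298792 = -0.576077
p(0.32) ≈ -0.5761

-0.5761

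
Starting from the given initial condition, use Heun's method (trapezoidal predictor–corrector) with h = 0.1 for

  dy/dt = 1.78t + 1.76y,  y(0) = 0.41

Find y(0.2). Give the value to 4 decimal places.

Heun: k1 = f(t_n, y_n); k2 = f(t_n + h, y_n + h·k1); y_{n+1} = y_n + (h/2)·(k1 + k2).
t=0.000000, y=0.410000:
  k1 = f(0.000000, 0.410000) = 0.721600
  k2 = f(0.100000, 0.482160) = 1.026602
  y ← 0.410000 + (0.1/2)·(0.721600 + 1.026602) = 0.497410
t=0.100000, y=0.497410:
  k1 = f(0.100000, 0.497410) = 1.053442
  k2 = f(0.200000, 0.602754) = 1.416847
  y ← 0.497410 + (0.1/2)·(1.053442 + 1.416847) = 0.620925
y(0.2) ≈ 0.6209

0.6209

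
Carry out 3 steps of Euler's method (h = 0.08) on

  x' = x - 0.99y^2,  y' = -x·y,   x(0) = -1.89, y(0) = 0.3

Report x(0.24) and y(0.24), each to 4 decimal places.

-2.4122, 0.4734

Euler on (x,y): x_{n+1} = x_n + h·x', y_{n+1} = y_n + h·y'.
0.000000: (-1.890000, 0.300000); f=(-1.979100, 0.567000) → (-2.048328, 0.345360)
0.080000: (-2.048328, 0.345360); f=(-2.166409, 0.707411) → (-2.221641, 0.401953)
0.160000: (-2.221641, 0.401953); f=(-2.381591, 0.892995) → (-2.412168, 0.473392)
(x(0.24), y(0.24)) ≈ (-2.4122, 0.4734)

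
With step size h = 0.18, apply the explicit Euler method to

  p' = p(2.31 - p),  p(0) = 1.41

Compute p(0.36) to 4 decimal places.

1.8365

Euler: p_{n+1} = p_n + h·f(x_n, p_n).
x=0.000000, p=1.410000: f=1.269000 → p ← 1.410000 + 0.18·1.269000 = 1.638420
x=0.180000, p=1.638420: f=1.100330 → p ← 1.638420 + 0.18·1.100330 = 1.836479
p(0.36) ≈ 1.8365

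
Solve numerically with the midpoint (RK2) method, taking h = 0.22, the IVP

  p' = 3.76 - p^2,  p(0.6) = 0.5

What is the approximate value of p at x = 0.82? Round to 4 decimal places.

Midpoint: k1 = f(x_n, p_n); k2 = f(x_n + h/2, p_n + (h/2)·k1); p_{n+1} = p_n + h·k2.
x=0.600000, p=0.500000:
  k1 = f(0.600000, 0.500000) = 3.510000
  k2 = f(0.710000, 0.886100) = 2.974827
  p ← 0.500000 + 0.22·2.974827 = 1.154462
p(0.82) ≈ 1.1545

1.1545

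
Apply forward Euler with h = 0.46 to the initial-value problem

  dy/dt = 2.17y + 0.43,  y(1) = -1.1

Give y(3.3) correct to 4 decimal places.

Euler: y_{n+1} = y_n + h·f(t_n, y_n).
t=1.000000, y=-1.100000: f=-1.957000 → y ← -1.100000 + 0.46·(-1.957000) = -2.000220
t=1.460000, y=-2.000220: f=-3.910477 → y ← -2.000220 + 0.46·(-3.910477) = -3.799040
t=1.920000, y=-3.799040: f=-7.813916 → y ← -3.799040 + 0.46·(-7.813916) = -7.393441
t=2.380000, y=-7.393441: f=-15.613767 → y ← -7.393441 + 0.46·(-15.613767) = -14.575774
t=2.840000, y=-14.575774: f=-31.199429 → y ← -14.575774 + 0.46·(-31.199429) = -28.927511
y(3.3) ≈ -28.9275

-28.9275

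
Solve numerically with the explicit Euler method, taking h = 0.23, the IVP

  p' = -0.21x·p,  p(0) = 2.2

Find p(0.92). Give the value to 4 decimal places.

2.0563

Euler: p_{n+1} = p_n + h·f(x_n, p_n).
x=0.000000, p=2.200000: f=0.000000 → p ← 2.200000 + 0.23·0.000000 = 2.200000
x=0.230000, p=2.200000: f=-0.106260 → p ← 2.200000 + 0.23·(-0.106260) = 2.175560
x=0.460000, p=2.175560: f=-0.210159 → p ← 2.175560 + 0.23·(-0.210159) = 2.127224
x=0.690000, p=2.127224: f=-0.308235 → p ← 2.127224 + 0.23·(-0.308235) = 2.056330
p(0.92) ≈ 2.0563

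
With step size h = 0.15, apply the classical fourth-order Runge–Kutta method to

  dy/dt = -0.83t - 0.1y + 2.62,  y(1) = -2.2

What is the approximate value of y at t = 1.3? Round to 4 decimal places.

-1.6429

RK4: k1 = f(t_n, y_n); k2 = f(t_n + h/2, y_n + (h/2)·k1); k3 = f(t_n + h/2, y_n + (h/2)·k2); k4 = f(t_n + h, y_n + h·k3); y_{n+1} = y_n + (h/6)·(k1 + 2k2 + 2k3 + k4).
t=1.000000, y=-2.200000:
  k1 = f(1.000000, -2.200000) = 2.010000
  k2 = f(1.075000, -2.049250) = 1.932675
  k3 = f(1.075000, -2.055049) = 1.933255
  k4 = f(1.150000, -1.910012) = 1.856501
  y ← -2.200000 + (0.15/6)·(k1 + 2k2 + 2k3 + k4) = -1.910041
t=1.150000, y=-1.910041:
  k1 = f(1.150000, -1.910041) = 1.856504
  k2 = f(1.225000, -1.770803) = 1.780330
  k3 = f(1.225000, -1.776516) = 1.780902
  k4 = f(1.300000, -1.642906) = 1.705291
  y ← -1.910041 + (0.15/6)·(k1 + 2k2 + 2k3 + k4) = -1.642935
y(1.3) ≈ -1.6429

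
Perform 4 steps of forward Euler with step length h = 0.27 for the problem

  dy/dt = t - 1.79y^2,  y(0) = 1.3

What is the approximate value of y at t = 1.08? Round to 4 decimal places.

Euler: y_{n+1} = y_n + h·f(t_n, y_n).
t=0.000000, y=1.300000: f=-3.025100 → y ← 1.300000 + 0.27·(-3.025100) = 0.483223
t=0.270000, y=0.483223: f=-0.147973 → y ← 0.483223 + 0.27·(-0.147973) = 0.443270
t=0.540000, y=0.443270: f=0.188285 → y ← 0.443270 + 0.27·0.188285 = 0.494107
t=0.810000, y=0.494107: f=0.372986 → y ← 0.494107 + 0.27·0.372986 = 0.594813
y(1.08) ≈ 0.5948

0.5948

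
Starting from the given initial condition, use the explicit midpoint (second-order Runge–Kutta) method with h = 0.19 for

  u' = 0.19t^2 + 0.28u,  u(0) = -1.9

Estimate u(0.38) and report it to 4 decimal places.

Midpoint: k1 = f(t_n, u_n); k2 = f(t_n + h/2, u_n + (h/2)·k1); u_{n+1} = u_n + h·k2.
t=0.000000, u=-1.900000:
  k1 = f(0.000000, -1.900000) = -0.532000
  k2 = f(0.095000, -1.950540) = -0.544436
  u ← -1.900000 + 0.19·(-0.544436) = -2.003443
t=0.190000, u=-2.003443:
  k1 = f(0.190000, -2.003443) = -0.554105
  k2 = f(0.285000, -2.056083) = -0.560270
  u ← -2.003443 + 0.19·(-0.560270) = -2.109894
u(0.38) ≈ -2.1099

-2.1099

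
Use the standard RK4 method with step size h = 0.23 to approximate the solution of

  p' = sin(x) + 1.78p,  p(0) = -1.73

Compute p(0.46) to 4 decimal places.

RK4: k1 = f(x_n, p_n); k2 = f(x_n + h/2, p_n + (h/2)·k1); k3 = f(x_n + h/2, p_n + (h/2)·k2); k4 = f(x_n + h, p_n + h·k3); p_{n+1} = p_n + (h/6)·(k1 + 2k2 + 2k3 + k4).
x=0.000000, p=-1.730000:
  k1 = f(0.000000, -1.730000) = -3.079400
  k2 = f(0.115000, -2.084131) = -3.595006
  k3 = f(0.115000, -2.143426) = -3.700551
  k4 = f(0.230000, -2.581127) = -4.366428
  p ← -1.730000 + (0.23/6)·(k1 + 2k2 + 2k3 + k4) = -2.574749
x=0.230000, p=-2.574749:
  k1 = f(0.230000, -2.574749) = -4.355077
  k2 = f(0.345000, -3.075583) = -5.136342
  k3 = f(0.345000, -3.165429) = -5.296267
  k4 = f(0.460000, -3.792891) = -6.307398
  p ← -2.574749 + (0.23/6)·(k1 + 2k2 + 2k3 + k4) = -3.783311
p(0.46) ≈ -3.7833

-3.7833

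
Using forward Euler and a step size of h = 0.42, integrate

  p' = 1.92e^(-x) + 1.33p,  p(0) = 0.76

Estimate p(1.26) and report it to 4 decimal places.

6.0104

Euler: p_{n+1} = p_n + h·f(x_n, p_n).
x=0.000000, p=0.760000: f=2.930800 → p ← 0.760000 + 0.42·2.930800 = 1.990936
x=0.420000, p=1.990936: f=3.909475 → p ← 1.990936 + 0.42·3.909475 = 3.632915
x=0.840000, p=3.632915: f=5.660662 → p ← 3.632915 + 0.42·5.660662 = 6.010393
p(1.26) ≈ 6.0104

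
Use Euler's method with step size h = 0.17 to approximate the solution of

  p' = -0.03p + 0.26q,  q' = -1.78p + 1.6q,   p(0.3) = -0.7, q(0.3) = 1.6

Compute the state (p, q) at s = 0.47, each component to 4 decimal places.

Euler on (p,q): p_{n+1} = p_n + h·p', q_{n+1} = q_n + h·q'.
0.300000: (-0.700000, 1.600000); f=(0.437000, 3.806000) → (-0.625710, 2.247020)
(p(0.47), q(0.47)) ≈ (-0.6257, 2.2470)

-0.6257, 2.2470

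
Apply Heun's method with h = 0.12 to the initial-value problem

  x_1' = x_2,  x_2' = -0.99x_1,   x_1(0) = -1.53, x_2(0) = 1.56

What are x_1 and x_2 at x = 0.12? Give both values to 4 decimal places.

-1.3319, 1.7306

Heun on (x_1,x_2): k1 = f(x_n, state_n); k2 = f(x_n + h, state_n + h·k1); state_{n+1} = state_n + (h/2)·(k1 + k2).
0.000000: (-1.530000, 1.560000)
  k1 = (1.560000, 1.514700)
  predictor → (-1.342800, 1.741764)
  k2 = (1.741764, 1.329372)
  → (-1.331894, 1.730644)
(x_1(0.12), x_2(0.12)) ≈ (-1.3319, 1.7306)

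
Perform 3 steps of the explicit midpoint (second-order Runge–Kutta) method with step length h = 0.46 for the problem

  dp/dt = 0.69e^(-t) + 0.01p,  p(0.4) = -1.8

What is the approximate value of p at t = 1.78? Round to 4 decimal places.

Midpoint: k1 = f(t_n, p_n); k2 = f(t_n + h/2, p_n + (h/2)·k1); p_{n+1} = p_n + h·k2.
t=0.400000, p=-1.800000:
  k1 = f(0.400000, -1.800000) = 0.444521
  k2 = f(0.630000, -1.697760) = 0.350511
  p ← -1.800000 + 0.46·0.350511 = -1.638765
t=0.860000, p=-1.638765:
  k1 = f(0.860000, -1.638765) = 0.275594
  k2 = f(1.090000, -1.575378) = 0.216236
  p ← -1.638765 + 0.46·0.216236 = -1.539297
t=1.320000, p=-1.539297:
  k1 = f(1.320000, -1.539297) = 0.168930
  k2 = f(1.550000, -1.500443) = 0.131447
  p ← -1.539297 + 0.46·0.131447 = -1.478831
p(1.78) ≈ -1.4788

-1.4788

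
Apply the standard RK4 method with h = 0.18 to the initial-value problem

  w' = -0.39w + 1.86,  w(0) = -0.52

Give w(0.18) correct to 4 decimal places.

RK4: k1 = f(s_n, w_n); k2 = f(s_n + h/2, w_n + (h/2)·k1); k3 = f(s_n + h/2, w_n + (h/2)·k2); k4 = f(s_n + h, w_n + h·k3); w_{n+1} = w_n + (h/6)·(k1 + 2k2 + 2k3 + k4).
s=0.000000, w=-0.520000:
  k1 = f(0.000000, -0.520000) = 2.062800
  k2 = f(0.090000, -0.334348) = 1.990396
  k3 = f(0.090000, -0.340864) = 1.992937
  k4 = f(0.180000, -0.161271) = 1.922896
  w ← -0.520000 + (0.18/6)·(k1 + 2k2 + 2k3 + k4) = -0.161429
w(0.18) ≈ -0.1614

-0.1614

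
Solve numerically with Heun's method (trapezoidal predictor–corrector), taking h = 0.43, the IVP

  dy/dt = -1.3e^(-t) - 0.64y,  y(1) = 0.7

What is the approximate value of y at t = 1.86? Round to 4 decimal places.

Heun: k1 = f(t_n, y_n); k2 = f(t_n + h, y_n + h·k1); y_{n+1} = y_n + (h/2)·(k1 + k2).
t=1.000000, y=0.700000:
  k1 = f(1.000000, 0.700000) = -0.926243
  k2 = f(1.430000, 0.301715) = -0.504199
  y ← 0.700000 + (0.43/2)·(-0.926243 + (-0.504199)) = 0.392455
t=1.430000, y=0.392455:
  k1 = f(1.430000, 0.392455) = -0.562273
  k2 = f(1.860000, 0.150678) = -0.298808
  y ← 0.392455 + (0.43/2)·(-0.562273 + (-0.298808)) = 0.207322
y(1.86) ≈ 0.2073

0.2073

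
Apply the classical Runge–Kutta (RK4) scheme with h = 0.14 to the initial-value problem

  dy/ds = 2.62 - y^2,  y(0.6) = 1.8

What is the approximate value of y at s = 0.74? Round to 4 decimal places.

RK4: k1 = f(s_n, y_n); k2 = f(s_n + h/2, y_n + (h/2)·k1); k3 = f(s_n + h/2, y_n + (h/2)·k2); k4 = f(s_n + h, y_n + h·k3); y_{n+1} = y_n + (h/6)·(k1 + 2k2 + 2k3 + k4).
s=0.600000, y=1.800000:
  k1 = f(0.600000, 1.800000) = -0.620000
  k2 = f(0.670000, 1.756600) = -0.465644
  k3 = f(0.670000, 1.767405) = -0.503720
  k4 = f(0.740000, 1.729479) = -0.371098
  y ← 1.800000 + (0.14/6)·(k1 + 2k2 + 2k3 + k4) = 1.731637
y(0.74) ≈ 1.7316

1.7316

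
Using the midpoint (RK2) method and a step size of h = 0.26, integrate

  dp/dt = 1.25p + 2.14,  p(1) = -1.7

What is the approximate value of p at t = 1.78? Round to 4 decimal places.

Midpoint: k1 = f(t_n, p_n); k2 = f(t_n + h/2, p_n + (h/2)·k1); p_{n+1} = p_n + h·k2.
t=1.000000, p=-1.700000:
  k1 = f(1.000000, -1.700000) = 0.015000
  k2 = f(1.130000, -1.698050) = 0.017438
  p ← -1.700000 + 0.26·0.017438 = -1.695466
t=1.260000, p=-1.695466:
  k1 = f(1.260000, -1.695466) = 0.020667
  k2 = f(1.390000, -1.692780) = 0.024026
  p ← -1.695466 + 0.26·0.024026 = -1.689220
t=1.520000, p=-1.689220:
  k1 = f(1.520000, -1.689220) = 0.028476
  k2 = f(1.650000, -1.685518) = 0.033103
  p ← -1.689220 + 0.26·0.033103 = -1.680613
p(1.78) ≈ -1.6806

-1.6806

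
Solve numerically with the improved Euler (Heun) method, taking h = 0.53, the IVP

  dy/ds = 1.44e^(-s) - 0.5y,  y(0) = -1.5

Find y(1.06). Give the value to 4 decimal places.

Heun: k1 = f(s_n, y_n); k2 = f(s_n + h, y_n + h·k1); y_{n+1} = y_n + (h/2)·(k1 + k2).
s=0.000000, y=-1.500000:
  k1 = f(0.000000, -1.500000) = 2.190000
  k2 = f(0.530000, -0.339300) = 1.017241
  y ← -1.500000 + (0.53/2)·(2.190000 + 1.017241) = -0.650081
s=0.530000, y=-0.650081:
  k1 = f(0.530000, -0.650081) = 1.172632
  k2 = f(1.060000, -0.028586) = 0.513190
  y ← -0.650081 + (0.53/2)·(1.172632 + 0.513190) = -0.203338
y(1.06) ≈ -0.2033

-0.2033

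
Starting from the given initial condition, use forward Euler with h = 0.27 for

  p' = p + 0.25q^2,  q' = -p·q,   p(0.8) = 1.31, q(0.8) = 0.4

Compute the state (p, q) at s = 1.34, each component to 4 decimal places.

Euler on (p,q): p_{n+1} = p_n + h·p', q_{n+1} = q_n + h·q'.
0.800000: (1.310000, 0.400000); f=(1.350000, -0.524000) → (1.674500, 0.258520)
1.070000: (1.674500, 0.258520); f=(1.691208, -0.432892) → (2.131126, 0.141639)
(p(1.34), q(1.34)) ≈ (2.1311, 0.1416)

2.1311, 0.1416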